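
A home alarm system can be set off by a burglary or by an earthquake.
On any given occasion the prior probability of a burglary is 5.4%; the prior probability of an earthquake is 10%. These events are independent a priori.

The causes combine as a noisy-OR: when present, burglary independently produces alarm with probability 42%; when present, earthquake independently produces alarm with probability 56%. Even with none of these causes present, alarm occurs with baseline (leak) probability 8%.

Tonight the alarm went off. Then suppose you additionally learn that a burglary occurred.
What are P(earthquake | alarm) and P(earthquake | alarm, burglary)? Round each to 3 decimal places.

P(earthquake | alarm) ≈ 0.400; P(earthquake | alarm, burglary) ≈ 0.154

Under noisy-OR, P(alarm | causes) = 1 − (1−0.08)·∏(1−qᵢ) over the active causes.
Sum P(alarm|·) weighted by the priors over the 4 (burglary, earthquake) configurations:
  P(alarm) = 0.08*0.946*0.9 + 0.5952*0.946*0.1 + 0.4664*0.054*0.9 + 0.765216*0.054*0.1
        = 0.068112 + 0.056306 + 0.022667 + 0.004132 = 0.151217
The terms with earthquake present sum to 0.060438, so
  P(earthquake | alarm) = 0.060438 / 0.151217 ≈ 0.400

With the extra evidence:
P(alarm | burglary) = 0.4664*0.9 + 0.765216*0.1 = 0.419760 + 0.076522 = 0.496282
The earthquake-present share is 0.765216*0.1 = 0.076522.
So P(earthquake | alarm, burglary) = 0.076522/0.496282 ≈ 0.154.
The drop from 0.400 to 0.154 is the explaining-away (discounting) effect.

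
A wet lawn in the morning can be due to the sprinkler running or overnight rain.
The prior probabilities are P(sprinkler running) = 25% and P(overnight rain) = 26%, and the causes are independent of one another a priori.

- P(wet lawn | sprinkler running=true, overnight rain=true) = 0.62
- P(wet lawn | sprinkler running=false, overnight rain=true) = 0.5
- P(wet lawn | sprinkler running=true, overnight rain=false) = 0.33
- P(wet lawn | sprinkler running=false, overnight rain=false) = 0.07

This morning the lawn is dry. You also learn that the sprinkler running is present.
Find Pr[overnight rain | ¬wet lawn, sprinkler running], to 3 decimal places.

Pr[overnight rain | ¬wet lawn, sprinkler running] ≈ 0.166

Weight on overnight rain=true, given the evidence: 0.38·0.26 = 0.098800
The normalizing constant is 0.67·0.74 + 0.38·0.26 = 0.594600
P(overnight rain | ¬wet lawn, sprinkler running) = 0.098800/0.594600 ≈ 0.166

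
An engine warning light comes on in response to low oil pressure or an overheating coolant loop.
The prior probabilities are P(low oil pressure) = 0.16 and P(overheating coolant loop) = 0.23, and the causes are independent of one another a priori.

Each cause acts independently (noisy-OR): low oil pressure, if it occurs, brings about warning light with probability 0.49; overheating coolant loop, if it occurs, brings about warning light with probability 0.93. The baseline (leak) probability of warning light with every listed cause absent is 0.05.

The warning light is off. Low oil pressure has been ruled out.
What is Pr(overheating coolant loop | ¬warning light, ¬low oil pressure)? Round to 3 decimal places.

Under noisy-OR, P(warning light | causes) = 1 − (1−0.05)·∏(1−qᵢ) over the active causes.
P(¬warning light | ¬low oil pressure) = 0.95×0.77 + 0.0665×0.23 = 0.731500 + 0.015295 = 0.746795
The overheating coolant loop-present share is 0.0665×0.23 = 0.015295.
So P(overheating coolant loop | ¬warning light, ¬low oil pressure) = 0.015295/0.746795 ≈ 0.020.

Pr(overheating coolant loop | ¬warning light, ¬low oil pressure) ≈ 0.020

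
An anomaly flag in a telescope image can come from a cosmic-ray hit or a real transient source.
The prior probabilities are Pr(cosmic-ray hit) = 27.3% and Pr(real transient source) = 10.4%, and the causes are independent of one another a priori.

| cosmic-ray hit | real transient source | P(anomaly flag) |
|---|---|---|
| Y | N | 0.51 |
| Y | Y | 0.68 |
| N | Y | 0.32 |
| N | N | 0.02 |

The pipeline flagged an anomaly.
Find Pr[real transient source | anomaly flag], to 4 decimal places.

Pr[real transient source | anomaly flag] ≈ 0.2400

For the numerator, keep only real transient source=true terms: 0.024195 + 0.019307 = 0.043502
Normalizer over all consistent configurations: 0.02*0.727*0.896 + 0.32*0.727*0.104 + 0.51*0.273*0.896 + 0.68*0.273*0.104 = 0.181280
Posterior = 0.043502 / 0.181280 ≈ 0.2400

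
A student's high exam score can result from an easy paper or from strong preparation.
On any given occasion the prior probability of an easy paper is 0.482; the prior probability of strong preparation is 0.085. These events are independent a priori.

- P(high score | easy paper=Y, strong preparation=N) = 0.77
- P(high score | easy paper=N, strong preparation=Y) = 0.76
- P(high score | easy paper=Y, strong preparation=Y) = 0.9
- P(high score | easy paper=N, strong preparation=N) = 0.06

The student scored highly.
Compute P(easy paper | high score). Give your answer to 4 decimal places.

P(easy paper | high score) ≈ 0.8588

Weight on easy paper=true, given the evidence: 0.339593 + 0.036873 = 0.376466
Denominator P(high score): 0.06×0.518×0.915 + 0.76×0.518×0.085 + 0.77×0.482×0.915 + 0.9×0.482×0.085 = 0.438367
P(easy paper | high score) = 0.376466/0.438367 ≈ 0.8588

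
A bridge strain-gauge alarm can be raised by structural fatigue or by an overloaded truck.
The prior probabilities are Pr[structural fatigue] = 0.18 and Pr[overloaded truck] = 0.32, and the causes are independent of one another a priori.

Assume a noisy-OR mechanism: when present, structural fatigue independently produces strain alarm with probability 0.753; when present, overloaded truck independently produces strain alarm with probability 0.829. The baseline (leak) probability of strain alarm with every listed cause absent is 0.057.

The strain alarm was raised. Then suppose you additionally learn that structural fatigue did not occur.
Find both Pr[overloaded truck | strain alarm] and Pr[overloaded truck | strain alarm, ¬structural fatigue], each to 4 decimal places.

Pr[overloaded truck | strain alarm] ≈ 0.6867; Pr[overloaded truck | strain alarm, ¬structural fatigue] ≈ 0.8738

Under noisy-OR, P(strain alarm | causes) = 1 − (1−0.057)·∏(1−qᵢ) over the active causes.
Sum P(strain alarm|·) weighted by the priors over the 4 (structural fatigue, overloaded truck) configurations:
  P(strain alarm) = 0.057·0.82·0.68 + 0.838747·0.82·0.32 + 0.767079·0.18·0.68 + 0.960171·0.18·0.32
        = 0.031783 + 0.220087 + 0.093890 + 0.055306 = 0.401066
Keeping only the overloaded truck-present terms gives 0.275393, so
  P(overloaded truck | strain alarm) = 0.275393 / 0.401066 ≈ 0.6867

Now also conditioning on structural fatigue≠true:
P(strain alarm | ¬structural fatigue) = 0.057×0.68 + 0.838747×0.32 = 0.038760 + 0.268399 = 0.307159
Of this, 0.268399 comes from 0.838747×0.32 (the overloaded truck=true cases).
So P(overloaded truck | strain alarm, ¬structural fatigue) = 0.268399/0.307159 ≈ 0.8738.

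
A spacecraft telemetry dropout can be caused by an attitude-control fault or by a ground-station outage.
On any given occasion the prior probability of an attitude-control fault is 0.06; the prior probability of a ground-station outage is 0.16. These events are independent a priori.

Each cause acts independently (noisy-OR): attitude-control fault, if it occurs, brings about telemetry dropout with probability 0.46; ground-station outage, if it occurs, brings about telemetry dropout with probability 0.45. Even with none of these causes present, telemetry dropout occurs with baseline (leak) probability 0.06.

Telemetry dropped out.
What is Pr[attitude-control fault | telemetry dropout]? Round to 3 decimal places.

Under noisy-OR, P(telemetry dropout | causes) = 1 − (1−0.06)·∏(1−qᵢ) over the active causes.
P(telemetry dropout) = 0.06*0.94*0.84 + 0.483*0.94*0.16 + 0.4924*0.06*0.84 + 0.72082*0.06*0.16 = 0.047376 + 0.072643 + 0.024817 + 0.006920 = 0.151756
Restricting to configurations with attitude-control fault present: 0.024817 + 0.006920 = 0.031737.
So P(attitude-control fault | telemetry dropout) = 0.031737/0.151756 ≈ 0.209.

Pr[attitude-control fault | telemetry dropout] ≈ 0.209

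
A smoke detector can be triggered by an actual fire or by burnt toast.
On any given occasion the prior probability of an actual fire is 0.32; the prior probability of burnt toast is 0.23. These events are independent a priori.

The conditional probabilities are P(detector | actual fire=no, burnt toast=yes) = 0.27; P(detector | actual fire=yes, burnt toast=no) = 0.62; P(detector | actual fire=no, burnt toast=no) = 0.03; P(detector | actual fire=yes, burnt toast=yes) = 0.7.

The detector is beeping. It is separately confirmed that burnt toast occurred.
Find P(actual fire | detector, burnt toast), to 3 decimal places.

P(actual fire | detector, burnt toast) ≈ 0.550

Weight on actual fire=true, given the evidence: 0.7*0.32 = 0.224000
Normalizer over all consistent configurations: 0.27*0.68 + 0.7*0.32 = 0.407600
P(actual fire | detector, burnt toast) = 0.224000/0.407600 ≈ 0.550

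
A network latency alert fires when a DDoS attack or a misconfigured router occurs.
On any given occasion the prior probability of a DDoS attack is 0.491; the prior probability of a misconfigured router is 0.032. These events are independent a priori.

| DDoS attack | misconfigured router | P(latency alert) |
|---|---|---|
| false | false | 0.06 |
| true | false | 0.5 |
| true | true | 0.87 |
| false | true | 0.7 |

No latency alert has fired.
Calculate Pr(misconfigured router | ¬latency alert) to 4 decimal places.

Pr(misconfigured router | ¬latency alert) ≈ 0.0098

Weight on misconfigured router=true, given the evidence: 0.004886 + 0.002043 = 0.006929
Denominator P(¬latency alert): 0.94·0.509·0.968 + 0.3·0.509·0.032 + 0.5·0.491·0.968 + 0.13·0.491·0.032 = 0.707722
Posterior = 0.006929 / 0.707722 ≈ 0.0098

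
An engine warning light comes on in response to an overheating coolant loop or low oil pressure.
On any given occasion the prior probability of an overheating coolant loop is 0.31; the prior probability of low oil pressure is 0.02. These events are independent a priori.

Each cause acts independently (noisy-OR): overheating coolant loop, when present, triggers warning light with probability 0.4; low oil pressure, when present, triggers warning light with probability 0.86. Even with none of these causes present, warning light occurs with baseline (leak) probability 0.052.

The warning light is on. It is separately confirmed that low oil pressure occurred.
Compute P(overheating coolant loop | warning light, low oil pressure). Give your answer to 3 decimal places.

P(overheating coolant loop | warning light, low oil pressure) ≈ 0.323

Under noisy-OR, P(warning light | causes) = 1 − (1−0.052)·∏(1−qᵢ) over the active causes.
For the numerator, keep only overheating coolant loop=true terms: 0.920368*0.31 = 0.285314
Denominator P(warning light | low oil pressure): 0.86728*0.69 + 0.920368*0.31 = 0.883737
Posterior = 0.285314 / 0.883737 ≈ 0.323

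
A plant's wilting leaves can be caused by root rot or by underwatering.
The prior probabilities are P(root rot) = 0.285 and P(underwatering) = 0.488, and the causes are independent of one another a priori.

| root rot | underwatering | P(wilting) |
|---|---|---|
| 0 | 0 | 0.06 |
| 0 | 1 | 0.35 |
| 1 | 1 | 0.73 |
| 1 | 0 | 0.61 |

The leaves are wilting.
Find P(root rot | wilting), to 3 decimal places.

P(root rot | wilting) ≈ 0.569

Enumerate the 4 (root rot, underwatering) configurations and weight by the priors:
  P(wilting) = 0.06*0.715*0.512 + 0.35*0.715*0.488 + 0.61*0.285*0.512 + 0.73*0.285*0.488
        = 0.021965 + 0.122122 + 0.089011 + 0.101528 = 0.334626
The terms with root rot present sum to 0.190539, so
  P(root rot | wilting) = 0.190539 / 0.334626 ≈ 0.569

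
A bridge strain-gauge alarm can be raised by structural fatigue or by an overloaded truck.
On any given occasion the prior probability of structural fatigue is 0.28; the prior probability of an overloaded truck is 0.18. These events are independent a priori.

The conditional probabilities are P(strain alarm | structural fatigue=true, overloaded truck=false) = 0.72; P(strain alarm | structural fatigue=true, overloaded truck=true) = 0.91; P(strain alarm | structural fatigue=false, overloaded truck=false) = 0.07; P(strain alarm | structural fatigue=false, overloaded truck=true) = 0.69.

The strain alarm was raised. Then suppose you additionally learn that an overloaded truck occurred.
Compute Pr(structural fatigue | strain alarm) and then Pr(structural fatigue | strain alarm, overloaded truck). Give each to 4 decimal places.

Pr(structural fatigue | strain alarm) ≈ 0.6176; Pr(structural fatigue | strain alarm, overloaded truck) ≈ 0.3390

For the numerator, keep only structural fatigue=true terms: 0.165312 + 0.045864 = 0.211176
The normalizing constant is 0.07×0.72×0.82 + 0.69×0.72×0.18 + 0.72×0.28×0.82 + 0.91×0.28×0.18 = 0.341928
Posterior = 0.211176 / 0.341928 ≈ 0.6176

Now also conditioning on overloaded truck=true:
Enumerate both values of structural fatigue and weight by the priors:
  P(strain alarm | overloaded truck) = 0.69·0.72 + 0.91·0.28
        = 0.496800 + 0.254800 = 0.751600
The terms with structural fatigue present sum to 0.254800, so
  P(structural fatigue | strain alarm, overloaded truck) = 0.254800 / 0.751600 ≈ 0.3390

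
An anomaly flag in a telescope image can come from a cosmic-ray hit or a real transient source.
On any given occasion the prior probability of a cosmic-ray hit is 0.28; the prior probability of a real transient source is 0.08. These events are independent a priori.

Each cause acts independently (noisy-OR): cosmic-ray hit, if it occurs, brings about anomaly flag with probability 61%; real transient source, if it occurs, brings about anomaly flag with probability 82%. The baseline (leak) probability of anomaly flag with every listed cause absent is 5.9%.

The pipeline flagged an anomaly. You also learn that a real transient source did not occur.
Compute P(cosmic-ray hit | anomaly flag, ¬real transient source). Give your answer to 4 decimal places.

P(cosmic-ray hit | anomaly flag, ¬real transient source) ≈ 0.8067

Under noisy-OR, P(anomaly flag | causes) = 1 − (1−0.059)·∏(1−qᵢ) over the active causes.
P(anomaly flag | ¬real transient source) = 0.059*0.72 + 0.63301*0.28 = 0.042480 + 0.177243 = 0.219723
Of this, 0.177243 comes from 0.63301*0.28 (the cosmic-ray hit=true cases).
So P(cosmic-ray hit | anomaly flag, ¬real transient source) = 0.177243/0.219723 ≈ 0.8067.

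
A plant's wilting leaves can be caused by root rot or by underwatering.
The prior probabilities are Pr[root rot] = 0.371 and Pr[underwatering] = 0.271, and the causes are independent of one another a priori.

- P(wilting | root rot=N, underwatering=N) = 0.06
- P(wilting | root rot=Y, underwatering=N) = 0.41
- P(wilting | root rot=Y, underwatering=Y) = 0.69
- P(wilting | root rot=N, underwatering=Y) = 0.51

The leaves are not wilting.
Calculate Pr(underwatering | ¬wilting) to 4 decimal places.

P(¬wilting) = 0.94×0.629×0.729 + 0.49×0.629×0.271 + 0.59×0.371×0.729 + 0.31×0.371×0.271 = 0.431029 + 0.083525 + 0.159571 + 0.031168 = 0.705293
Of this, 0.114693 comes from 0.083525 + 0.031168 (the underwatering=true cases).
So P(underwatering | ¬wilting) = 0.114693/0.705293 ≈ 0.1626.

Pr(underwatering | ¬wilting) ≈ 0.1626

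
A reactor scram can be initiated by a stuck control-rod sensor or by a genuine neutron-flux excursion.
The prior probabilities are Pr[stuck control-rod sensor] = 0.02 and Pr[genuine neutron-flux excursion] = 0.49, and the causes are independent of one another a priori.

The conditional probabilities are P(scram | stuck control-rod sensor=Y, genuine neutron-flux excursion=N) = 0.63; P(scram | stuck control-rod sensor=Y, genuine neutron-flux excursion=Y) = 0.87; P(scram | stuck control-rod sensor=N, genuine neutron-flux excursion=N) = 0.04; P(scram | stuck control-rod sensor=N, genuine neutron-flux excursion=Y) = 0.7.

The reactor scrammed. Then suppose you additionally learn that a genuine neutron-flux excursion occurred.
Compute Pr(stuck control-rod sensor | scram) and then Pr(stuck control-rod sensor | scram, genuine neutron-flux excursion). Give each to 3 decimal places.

Pr(stuck control-rod sensor | scram) ≈ 0.040; Pr(stuck control-rod sensor | scram, genuine neutron-flux excursion) ≈ 0.025

Weight on stuck control-rod sensor=true, given the evidence: 0.006426 + 0.008526 = 0.014952
Denominator P(scram): 0.04*0.98*0.51 + 0.7*0.98*0.49 + 0.63*0.02*0.51 + 0.87*0.02*0.49 = 0.371084
P(stuck control-rod sensor | scram) = 0.014952/0.371084 ≈ 0.040

Now condition on the additional information:
By total probability over both values of stuck control-rod sensor:
  P(scram | genuine neutron-flux excursion) = 0.7×0.98 + 0.87×0.02
        = 0.686000 + 0.017400 = 0.703400
The terms with stuck control-rod sensor present sum to 0.017400, so
  P(stuck control-rod sensor | scram, genuine neutron-flux excursion) = 0.017400 / 0.703400 ≈ 0.025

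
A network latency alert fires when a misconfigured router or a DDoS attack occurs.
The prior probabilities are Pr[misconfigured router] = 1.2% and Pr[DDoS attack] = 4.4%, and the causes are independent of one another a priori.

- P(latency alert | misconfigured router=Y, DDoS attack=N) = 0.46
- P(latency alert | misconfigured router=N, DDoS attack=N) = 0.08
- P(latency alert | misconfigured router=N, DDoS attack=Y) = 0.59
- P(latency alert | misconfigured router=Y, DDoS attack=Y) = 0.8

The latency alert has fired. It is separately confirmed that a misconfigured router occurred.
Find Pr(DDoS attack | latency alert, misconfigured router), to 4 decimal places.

P(latency alert | misconfigured router) = 0.46×0.956 + 0.8×0.044 = 0.439760 + 0.035200 = 0.474960
Restricting to configurations with DDoS attack present: 0.8×0.044 = 0.035200.
So P(DDoS attack | latency alert, misconfigured router) = 0.035200/0.474960 ≈ 0.0741.

Pr(DDoS attack | latency alert, misconfigured router) ≈ 0.0741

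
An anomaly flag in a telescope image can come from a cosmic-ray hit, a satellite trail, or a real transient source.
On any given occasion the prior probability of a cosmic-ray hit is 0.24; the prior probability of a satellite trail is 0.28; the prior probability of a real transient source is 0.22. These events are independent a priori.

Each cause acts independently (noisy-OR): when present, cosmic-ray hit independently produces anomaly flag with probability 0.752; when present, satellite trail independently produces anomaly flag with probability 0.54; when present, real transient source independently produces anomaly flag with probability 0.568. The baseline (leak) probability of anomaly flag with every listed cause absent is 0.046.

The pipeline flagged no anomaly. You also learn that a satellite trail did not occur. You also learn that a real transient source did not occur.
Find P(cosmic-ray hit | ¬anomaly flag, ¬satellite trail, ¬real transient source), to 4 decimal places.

Under noisy-OR, P(anomaly flag | causes) = 1 − (1−0.046)·∏(1−qᵢ) over the active causes.
Numerator (weight on configurations with cosmic-ray hit): 0.236592*0.24 = 0.056782
Normalizer over all consistent configurations: 0.954*0.76 + 0.236592*0.24 = 0.781822
Posterior = 0.056782 / 0.781822 ≈ 0.0726

P(cosmic-ray hit | ¬anomaly flag, ¬satellite trail, ¬real transient source) ≈ 0.0726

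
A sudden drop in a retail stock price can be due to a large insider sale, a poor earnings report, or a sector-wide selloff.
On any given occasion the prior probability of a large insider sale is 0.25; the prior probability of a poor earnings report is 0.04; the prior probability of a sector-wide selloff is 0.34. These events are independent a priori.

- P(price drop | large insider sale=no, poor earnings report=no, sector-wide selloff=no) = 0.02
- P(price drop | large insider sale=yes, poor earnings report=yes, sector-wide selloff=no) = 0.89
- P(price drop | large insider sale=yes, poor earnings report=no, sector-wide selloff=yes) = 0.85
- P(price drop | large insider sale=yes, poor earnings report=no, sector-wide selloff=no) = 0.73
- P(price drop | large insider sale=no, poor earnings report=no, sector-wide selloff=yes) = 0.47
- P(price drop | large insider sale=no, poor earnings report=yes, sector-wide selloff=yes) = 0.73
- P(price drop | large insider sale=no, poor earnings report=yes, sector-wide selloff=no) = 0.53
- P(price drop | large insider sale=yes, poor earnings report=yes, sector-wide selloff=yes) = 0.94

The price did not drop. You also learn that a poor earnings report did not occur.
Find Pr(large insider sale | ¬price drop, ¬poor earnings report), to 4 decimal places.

For the numerator, keep only large insider sale=true terms: 0.044550 + 0.012750 = 0.057300
Denominator P(¬price drop | ¬poor earnings report): 0.98*0.75*0.66 + 0.53*0.75*0.34 + 0.27*0.25*0.66 + 0.15*0.25*0.34 = 0.677550
Posterior = 0.057300 / 0.677550 ≈ 0.0846

Pr(large insider sale | ¬price drop, ¬poor earnings report) ≈ 0.0846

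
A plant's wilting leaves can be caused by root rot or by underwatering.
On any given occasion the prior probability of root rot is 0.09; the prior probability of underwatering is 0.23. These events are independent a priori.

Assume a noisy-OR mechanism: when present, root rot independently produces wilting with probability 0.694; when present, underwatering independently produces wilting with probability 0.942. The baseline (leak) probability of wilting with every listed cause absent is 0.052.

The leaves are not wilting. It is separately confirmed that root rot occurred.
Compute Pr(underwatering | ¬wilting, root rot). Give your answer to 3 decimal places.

Under noisy-OR, P(wilting | causes) = 1 − (1−0.052)·∏(1−qᵢ) over the active causes.
By total probability over both values of underwatering:
  P(¬wilting | root rot) = 0.290088·0.77 + 0.016825·0.23
        = 0.223368 + 0.003870 = 0.227238
Keeping only the underwatering-present terms gives 0.003870, so
  P(underwatering | ¬wilting, root rot) = 0.003870 / 0.227238 ≈ 0.017

Pr(underwatering | ¬wilting, root rot) ≈ 0.017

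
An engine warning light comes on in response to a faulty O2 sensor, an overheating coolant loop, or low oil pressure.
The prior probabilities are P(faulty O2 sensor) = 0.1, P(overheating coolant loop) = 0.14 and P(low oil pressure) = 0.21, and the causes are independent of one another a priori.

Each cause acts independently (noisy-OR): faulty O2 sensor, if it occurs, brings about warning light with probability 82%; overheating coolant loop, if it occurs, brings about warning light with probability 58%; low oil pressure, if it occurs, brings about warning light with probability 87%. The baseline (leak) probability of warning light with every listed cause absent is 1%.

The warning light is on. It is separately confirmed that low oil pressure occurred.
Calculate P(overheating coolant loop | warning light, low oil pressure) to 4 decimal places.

Under noisy-OR, P(warning light | causes) = 1 − (1−0.01)·∏(1−qᵢ) over the active causes.
Enumerate the 4 (faulty O2 sensor, overheating coolant loop) configurations and weight by the priors:
  P(warning light | low oil pressure) = 0.8713*0.9*0.86 + 0.945946*0.9*0.14 + 0.976834*0.1*0.86 + 0.99027*0.1*0.14
        = 0.674386 + 0.119189 + 0.084008 + 0.013864 = 0.891447
The terms with overheating coolant loop present sum to 0.133053, so
  P(overheating coolant loop | warning light, low oil pressure) = 0.133053 / 0.891447 ≈ 0.1493

P(overheating coolant loop | warning light, low oil pressure) ≈ 0.1493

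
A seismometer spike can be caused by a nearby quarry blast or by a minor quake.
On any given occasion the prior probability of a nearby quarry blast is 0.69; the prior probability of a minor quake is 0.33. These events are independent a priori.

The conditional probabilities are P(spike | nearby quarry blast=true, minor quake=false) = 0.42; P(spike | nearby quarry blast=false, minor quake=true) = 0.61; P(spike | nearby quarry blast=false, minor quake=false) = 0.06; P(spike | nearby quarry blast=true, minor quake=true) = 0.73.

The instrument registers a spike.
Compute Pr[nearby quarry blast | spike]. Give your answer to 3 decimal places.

Sum P(spike|·) weighted by the priors over the 4 (nearby quarry blast, minor quake) configurations:
  P(spike) = 0.06·0.31·0.67 + 0.61·0.31·0.33 + 0.42·0.69·0.67 + 0.73·0.69·0.33
        = 0.012462 + 0.062403 + 0.194166 + 0.166221 = 0.435252
Keeping only the nearby quarry blast-present terms gives 0.360387, so
  P(nearby quarry blast | spike) = 0.360387 / 0.435252 ≈ 0.828

Pr[nearby quarry blast | spike] ≈ 0.828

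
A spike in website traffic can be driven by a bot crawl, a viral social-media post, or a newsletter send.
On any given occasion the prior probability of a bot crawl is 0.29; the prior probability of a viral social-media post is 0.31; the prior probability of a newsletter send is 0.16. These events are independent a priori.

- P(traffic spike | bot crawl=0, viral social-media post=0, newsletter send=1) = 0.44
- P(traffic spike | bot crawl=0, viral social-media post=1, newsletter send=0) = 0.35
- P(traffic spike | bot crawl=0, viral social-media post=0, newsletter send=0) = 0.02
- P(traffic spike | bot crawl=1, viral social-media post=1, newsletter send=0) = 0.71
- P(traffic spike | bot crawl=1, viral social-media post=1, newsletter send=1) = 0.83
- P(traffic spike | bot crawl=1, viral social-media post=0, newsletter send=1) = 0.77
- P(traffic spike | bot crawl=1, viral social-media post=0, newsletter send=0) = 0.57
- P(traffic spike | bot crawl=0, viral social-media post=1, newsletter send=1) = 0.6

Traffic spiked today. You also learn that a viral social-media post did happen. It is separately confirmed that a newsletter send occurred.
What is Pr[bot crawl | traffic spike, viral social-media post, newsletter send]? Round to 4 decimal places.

P(traffic spike | viral social-media post, newsletter send) = 0.6×0.71 + 0.83×0.29 = 0.426000 + 0.240700 = 0.666700
Of this, 0.240700 comes from 0.83×0.29 (the bot crawl=true cases).
So P(bot crawl | traffic spike, viral social-media post, newsletter send) = 0.240700/0.666700 ≈ 0.3610.

Pr[bot crawl | traffic spike, viral social-media post, newsletter send] ≈ 0.3610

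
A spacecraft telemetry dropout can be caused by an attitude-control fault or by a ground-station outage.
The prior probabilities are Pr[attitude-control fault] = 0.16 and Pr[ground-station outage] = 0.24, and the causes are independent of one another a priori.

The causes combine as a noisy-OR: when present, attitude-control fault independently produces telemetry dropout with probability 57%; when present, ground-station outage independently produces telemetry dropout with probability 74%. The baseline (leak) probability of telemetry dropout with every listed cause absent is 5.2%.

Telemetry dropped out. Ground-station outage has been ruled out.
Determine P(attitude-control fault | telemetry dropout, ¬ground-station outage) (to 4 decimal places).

Under noisy-OR, P(telemetry dropout | causes) = 1 − (1−0.052)·∏(1−qᵢ) over the active causes.
Enumerate both values of attitude-control fault and weight by the priors:
  P(telemetry dropout | ¬ground-station outage) = 0.052·0.84 + 0.59236·0.16
        = 0.043680 + 0.094778 = 0.138458
Configurations with attitude-control fault contribute 0.094778, so
  P(attitude-control fault | telemetry dropout, ¬ground-station outage) = 0.094778 / 0.138458 ≈ 0.6845

P(attitude-control fault | telemetry dropout, ¬ground-station outage) ≈ 0.6845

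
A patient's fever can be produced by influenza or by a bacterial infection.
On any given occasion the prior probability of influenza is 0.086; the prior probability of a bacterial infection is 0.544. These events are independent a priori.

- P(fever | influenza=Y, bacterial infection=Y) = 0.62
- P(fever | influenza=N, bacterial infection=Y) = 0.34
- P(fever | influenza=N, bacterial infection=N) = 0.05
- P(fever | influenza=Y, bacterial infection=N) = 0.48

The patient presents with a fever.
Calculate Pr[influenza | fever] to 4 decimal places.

P(fever) = 0.05·0.914·0.456 + 0.34·0.914·0.544 + 0.48·0.086·0.456 + 0.62·0.086·0.544 = 0.020839 + 0.169053 + 0.018824 + 0.029006 = 0.237722
Restricting to configurations with influenza present: 0.018824 + 0.029006 = 0.047830.
So P(influenza | fever) = 0.047830/0.237722 ≈ 0.2012.

Pr[influenza | fever] ≈ 0.2012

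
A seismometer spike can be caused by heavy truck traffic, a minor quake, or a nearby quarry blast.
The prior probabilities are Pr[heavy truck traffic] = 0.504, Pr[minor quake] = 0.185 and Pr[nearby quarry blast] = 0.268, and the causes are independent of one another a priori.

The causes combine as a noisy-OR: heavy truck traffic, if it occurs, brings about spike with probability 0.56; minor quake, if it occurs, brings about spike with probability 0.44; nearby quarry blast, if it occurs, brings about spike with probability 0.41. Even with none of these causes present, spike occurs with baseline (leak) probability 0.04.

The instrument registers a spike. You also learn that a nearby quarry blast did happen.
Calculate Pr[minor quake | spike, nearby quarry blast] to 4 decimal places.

Under noisy-OR, P(spike | causes) = 1 − (1−0.04)·∏(1−qᵢ) over the active causes.
For the numerator, keep only minor quake=true terms: 0.062655 + 0.080227 = 0.142882
Normalizer over all consistent configurations: 0.4336*0.496*0.815 + 0.682816*0.496*0.185 + 0.750784*0.504*0.815 + 0.860439*0.504*0.185 = 0.626552
Posterior = 0.142882 / 0.626552 ≈ 0.2280

Pr[minor quake | spike, nearby quarry blast] ≈ 0.2280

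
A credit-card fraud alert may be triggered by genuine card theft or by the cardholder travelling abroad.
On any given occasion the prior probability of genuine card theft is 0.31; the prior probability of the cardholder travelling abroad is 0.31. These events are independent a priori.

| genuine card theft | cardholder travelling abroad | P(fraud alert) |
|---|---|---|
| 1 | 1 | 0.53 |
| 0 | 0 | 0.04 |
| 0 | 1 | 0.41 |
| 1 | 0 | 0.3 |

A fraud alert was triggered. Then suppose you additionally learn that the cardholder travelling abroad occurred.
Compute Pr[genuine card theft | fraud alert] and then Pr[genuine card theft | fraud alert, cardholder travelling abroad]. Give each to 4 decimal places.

Enumerate the 4 (genuine card theft, cardholder travelling abroad) configurations and weight by the priors:
  P(fraud alert) = 0.04*0.69*0.69 + 0.41*0.69*0.31 + 0.3*0.31*0.69 + 0.53*0.31*0.31
        = 0.019044 + 0.087699 + 0.064170 + 0.050933 = 0.221846
Keeping only the genuine card theft-present terms gives 0.115103, so
  P(genuine card theft | fraud alert) = 0.115103 / 0.221846 ≈ 0.5188

Now also conditioning on cardholder travelling abroad=true:
Numerator (weight on configurations with genuine card theft): 0.53·0.31 = 0.164300
Normalizer over all consistent configurations: 0.41·0.69 + 0.53·0.31 = 0.447200
P(genuine card theft | fraud alert, cardholder travelling abroad) = 0.164300/0.447200 ≈ 0.3674
This is intercausal reasoning (explaining away): once cardholder travelling abroad accounts for the fraud alert, genuine card theft becomes less likely.

Pr[genuine card theft | fraud alert] ≈ 0.5188; Pr[genuine card theft | fraud alert, cardholder travelling abroad] ≈ 0.3674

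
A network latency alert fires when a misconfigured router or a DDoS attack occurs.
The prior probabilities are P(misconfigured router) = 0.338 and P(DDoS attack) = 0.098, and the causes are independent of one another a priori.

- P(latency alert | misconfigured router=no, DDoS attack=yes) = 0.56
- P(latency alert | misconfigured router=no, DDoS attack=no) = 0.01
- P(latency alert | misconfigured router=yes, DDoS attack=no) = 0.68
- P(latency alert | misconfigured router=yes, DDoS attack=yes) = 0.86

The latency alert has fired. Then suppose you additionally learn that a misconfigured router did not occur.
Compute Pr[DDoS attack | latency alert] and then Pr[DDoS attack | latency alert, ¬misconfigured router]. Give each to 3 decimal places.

Pr[DDoS attack | latency alert] ≈ 0.233; Pr[DDoS attack | latency alert, ¬misconfigured router] ≈ 0.859

P(latency alert) = 0.01*0.662*0.902 + 0.56*0.662*0.098 + 0.68*0.338*0.902 + 0.86*0.338*0.098 = 0.005971 + 0.036331 + 0.207316 + 0.028487 = 0.278105
Of this, 0.064818 comes from 0.036331 + 0.028487 (the DDoS attack=true cases).
Hence the posterior is 0.064818/0.278105 ≈ 0.233.

Now condition on the additional information:
Enumerate both values of DDoS attack and weight by the priors:
  P(latency alert | ¬misconfigured router) = 0.01*0.902 + 0.56*0.098
        = 0.009020 + 0.054880 = 0.063900
The terms with DDoS attack present sum to 0.054880, so
  P(DDoS attack | latency alert, ¬misconfigured router) = 0.054880 / 0.063900 ≈ 0.859
Ruling out misconfigured router raises the posterior on DDoS attack — the flip side of explaining away.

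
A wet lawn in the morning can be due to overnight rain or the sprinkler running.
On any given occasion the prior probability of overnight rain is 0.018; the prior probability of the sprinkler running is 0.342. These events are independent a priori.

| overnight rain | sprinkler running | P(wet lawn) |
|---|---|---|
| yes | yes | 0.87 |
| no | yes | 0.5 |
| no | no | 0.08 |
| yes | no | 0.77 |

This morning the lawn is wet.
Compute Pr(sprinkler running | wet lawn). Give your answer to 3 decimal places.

Pr(sprinkler running | wet lawn) ≈ 0.740

Enumerate the 4 (overnight rain, sprinkler running) configurations and weight by the priors:
  P(wet lawn) = 0.08*0.982*0.658 + 0.5*0.982*0.342 + 0.77*0.018*0.658 + 0.87*0.018*0.342
        = 0.051692 + 0.167922 + 0.009120 + 0.005356 = 0.234090
The terms with sprinkler running present sum to 0.173278, so
  P(sprinkler running | wet lawn) = 0.173278 / 0.234090 ≈ 0.740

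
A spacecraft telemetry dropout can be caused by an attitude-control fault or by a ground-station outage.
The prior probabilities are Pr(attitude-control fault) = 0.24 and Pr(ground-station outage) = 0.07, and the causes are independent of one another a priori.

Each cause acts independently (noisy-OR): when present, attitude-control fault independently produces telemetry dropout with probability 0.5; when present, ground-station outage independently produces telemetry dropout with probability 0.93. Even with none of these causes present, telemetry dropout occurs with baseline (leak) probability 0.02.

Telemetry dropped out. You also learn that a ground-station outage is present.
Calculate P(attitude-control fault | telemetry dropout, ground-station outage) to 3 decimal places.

Under noisy-OR, P(telemetry dropout | causes) = 1 − (1−0.02)·∏(1−qᵢ) over the active causes.
Enumerate both values of attitude-control fault and weight by the priors:
  P(telemetry dropout | ground-station outage) = 0.9314×0.76 + 0.9657×0.24
        = 0.707864 + 0.231768 = 0.939632
Keeping only the attitude-control fault-present terms gives 0.231768, so
  P(attitude-control fault | telemetry dropout, ground-station outage) = 0.231768 / 0.939632 ≈ 0.247

P(attitude-control fault | telemetry dropout, ground-station outage) ≈ 0.247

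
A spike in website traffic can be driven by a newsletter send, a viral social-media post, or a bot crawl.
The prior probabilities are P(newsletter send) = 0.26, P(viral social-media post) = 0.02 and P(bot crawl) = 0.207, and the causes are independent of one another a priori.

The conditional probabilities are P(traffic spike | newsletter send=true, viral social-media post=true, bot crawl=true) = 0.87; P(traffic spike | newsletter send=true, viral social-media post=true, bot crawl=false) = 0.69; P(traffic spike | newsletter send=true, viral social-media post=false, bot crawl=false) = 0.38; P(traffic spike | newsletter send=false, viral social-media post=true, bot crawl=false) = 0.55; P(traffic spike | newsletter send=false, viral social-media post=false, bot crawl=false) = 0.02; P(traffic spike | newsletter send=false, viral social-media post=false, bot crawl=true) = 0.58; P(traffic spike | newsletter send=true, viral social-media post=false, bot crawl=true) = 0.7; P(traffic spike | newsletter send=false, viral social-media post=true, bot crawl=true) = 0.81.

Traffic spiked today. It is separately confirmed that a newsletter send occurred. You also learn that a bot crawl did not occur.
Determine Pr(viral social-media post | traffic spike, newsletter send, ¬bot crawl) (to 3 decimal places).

P(traffic spike | newsletter send, ¬bot crawl) = 0.38×0.98 + 0.69×0.02 = 0.372400 + 0.013800 = 0.386200
Of this, 0.013800 comes from 0.69×0.02 (the viral social-media post=true cases).
So P(viral social-media post | traffic spike, newsletter send, ¬bot crawl) = 0.013800/0.386200 ≈ 0.036.

Pr(viral social-media post | traffic spike, newsletter send, ¬bot crawl) ≈ 0.036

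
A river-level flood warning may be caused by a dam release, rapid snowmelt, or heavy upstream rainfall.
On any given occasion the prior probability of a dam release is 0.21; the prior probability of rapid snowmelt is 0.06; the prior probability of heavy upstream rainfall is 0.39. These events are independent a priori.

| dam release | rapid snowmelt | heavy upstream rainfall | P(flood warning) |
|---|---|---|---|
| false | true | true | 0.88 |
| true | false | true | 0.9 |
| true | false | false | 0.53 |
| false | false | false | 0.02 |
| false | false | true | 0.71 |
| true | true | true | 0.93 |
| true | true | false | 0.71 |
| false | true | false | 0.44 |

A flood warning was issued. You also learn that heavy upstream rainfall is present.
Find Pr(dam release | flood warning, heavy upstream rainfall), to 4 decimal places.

P(flood warning | heavy upstream rainfall) = 0.71·0.79·0.94 + 0.88·0.79·0.06 + 0.9·0.21·0.94 + 0.93·0.21·0.06 = 0.527246 + 0.041712 + 0.177660 + 0.011718 = 0.758336
Restricting to configurations with dam release present: 0.177660 + 0.011718 = 0.189378.
P(dam release | flood warning, heavy upstream rainfall) = 0.189378 / 0.758336 ≈ 0.2497

Pr(dam release | flood warning, heavy upstream rainfall) ≈ 0.2497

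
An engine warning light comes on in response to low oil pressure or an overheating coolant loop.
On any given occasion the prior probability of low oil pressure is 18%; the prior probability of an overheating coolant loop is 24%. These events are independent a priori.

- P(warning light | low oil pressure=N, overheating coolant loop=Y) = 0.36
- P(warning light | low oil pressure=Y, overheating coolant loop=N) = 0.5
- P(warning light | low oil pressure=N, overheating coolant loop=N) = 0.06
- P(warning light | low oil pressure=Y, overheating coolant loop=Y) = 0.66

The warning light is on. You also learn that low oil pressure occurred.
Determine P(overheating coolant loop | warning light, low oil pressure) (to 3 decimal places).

Enumerate both values of overheating coolant loop and weight by the priors:
  P(warning light | low oil pressure) = 0.5·0.76 + 0.66·0.24
        = 0.380000 + 0.158400 = 0.538400
The terms with overheating coolant loop present sum to 0.158400, so
  P(overheating coolant loop | warning light, low oil pressure) = 0.158400 / 0.538400 ≈ 0.294

P(overheating coolant loop | warning light, low oil pressure) ≈ 0.294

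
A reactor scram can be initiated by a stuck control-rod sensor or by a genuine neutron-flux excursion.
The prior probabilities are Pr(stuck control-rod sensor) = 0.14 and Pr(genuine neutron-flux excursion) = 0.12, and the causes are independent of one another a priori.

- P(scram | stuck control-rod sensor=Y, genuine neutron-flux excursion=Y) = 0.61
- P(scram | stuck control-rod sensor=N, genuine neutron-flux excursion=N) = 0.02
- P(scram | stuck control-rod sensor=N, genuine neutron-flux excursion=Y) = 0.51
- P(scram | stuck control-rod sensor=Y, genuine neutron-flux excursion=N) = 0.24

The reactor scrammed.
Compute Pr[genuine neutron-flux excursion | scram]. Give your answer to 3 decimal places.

For the numerator, keep only genuine neutron-flux excursion=true terms: 0.052632 + 0.010248 = 0.062880
Denominator P(scram): 0.02*0.86*0.88 + 0.51*0.86*0.12 + 0.24*0.14*0.88 + 0.61*0.14*0.12 = 0.107584
Posterior = 0.062880 / 0.107584 ≈ 0.584

Pr[genuine neutron-flux excursion | scram] ≈ 0.584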